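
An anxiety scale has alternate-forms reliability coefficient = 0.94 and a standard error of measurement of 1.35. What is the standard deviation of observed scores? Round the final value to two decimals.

SD = 1.35 / √(1 − 0.94) ≈ 5.5114

5.51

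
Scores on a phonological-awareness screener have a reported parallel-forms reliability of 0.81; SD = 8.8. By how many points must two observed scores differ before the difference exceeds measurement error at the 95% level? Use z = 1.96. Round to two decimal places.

10.63

SEM = 8.800 · √(1 − 0.810) = 8.800 · √0.190 ≈ 8.800 · 0.436 ≈ 3.836
Standard error of the difference = 3.836·√2 ≈ 5.425
Smallest detectable difference = 1.96·5.425 ≈ 10.632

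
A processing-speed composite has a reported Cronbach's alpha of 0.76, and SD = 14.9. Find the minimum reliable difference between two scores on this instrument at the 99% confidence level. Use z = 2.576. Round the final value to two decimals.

SEM = 14.9000 * √(1 − 0.7600) = 14.9000 * √0.2400 ≈ 14.9000 * 0.4899 ≈ 7.2995
SE_diff = √2 * SEM ≈ 10.3230
Minimum reliable difference = 2.576 * SE_diff ≈ 2.576 * 10.3230 ≈ 26.5921

26.59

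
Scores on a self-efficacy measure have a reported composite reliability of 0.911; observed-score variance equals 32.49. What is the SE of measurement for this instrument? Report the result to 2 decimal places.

SD = √32.49 ≈ 5.700
SEM = 5.700*√(1 − 0.911) ≈ 1.700

1.70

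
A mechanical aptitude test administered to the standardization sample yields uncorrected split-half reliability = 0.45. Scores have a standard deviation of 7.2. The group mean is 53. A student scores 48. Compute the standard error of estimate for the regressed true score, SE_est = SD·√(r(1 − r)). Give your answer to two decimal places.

Spearman-Brown: r = 2(0.45) / (1 + 0.45) = 0.90000 / 1.45000 ≃ 0.62069
SE_est = SD × √(r(1 − r)) = 7.20000 × √0.23543 ≃ 7.20000 × 0.48522 ≃ 3.49355

3.49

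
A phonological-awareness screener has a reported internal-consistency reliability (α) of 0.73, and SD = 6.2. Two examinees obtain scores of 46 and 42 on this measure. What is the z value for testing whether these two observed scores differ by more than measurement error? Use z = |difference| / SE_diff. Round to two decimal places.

0.88

The standard error of measurement is 6.200·√(1 − 0.730) ≈ 6.200·0.520 ≈ 3.222.
Standard error of the difference = 3.222·√2 ≈ 4.556
z = |46 − 42| / 4.556 = 4 / 4.556 ≈ 0.878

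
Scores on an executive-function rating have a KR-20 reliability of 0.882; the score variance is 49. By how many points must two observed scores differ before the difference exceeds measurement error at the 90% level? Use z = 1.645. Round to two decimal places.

5.59

SD = √49 = 7.00000
SEM = 7.00000*√(1 − 0.88200) ≈ 2.40458
SE_diff = √2 * SEM ≈ 3.40059
Smallest detectable difference = 1.645*3.40059 ≈ 5.59397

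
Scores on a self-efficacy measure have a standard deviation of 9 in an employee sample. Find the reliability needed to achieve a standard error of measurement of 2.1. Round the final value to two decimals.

0.95

r = 1 − (2.10000/9)² ≃ 1 − 0.05444 ≃ 0.94556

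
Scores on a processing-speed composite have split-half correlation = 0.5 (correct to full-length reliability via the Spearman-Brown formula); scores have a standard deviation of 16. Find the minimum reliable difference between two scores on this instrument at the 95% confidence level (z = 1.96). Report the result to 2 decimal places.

Spearman-Brown: r = 2(0.5) / (1 + 0.5) = 1.00000 / 1.50000 ≃ 0.66667
SEM = 16.00000*√(1 − 0.66667) ≃ 9.23760
SE_diff = SEM * √2 ≃ 9.23760 * 1.41421 ≃ 13.06395
Minimum reliable difference = 1.96 * SE_diff ≃ 1.96 * 13.06395 ≃ 25.60533

25.61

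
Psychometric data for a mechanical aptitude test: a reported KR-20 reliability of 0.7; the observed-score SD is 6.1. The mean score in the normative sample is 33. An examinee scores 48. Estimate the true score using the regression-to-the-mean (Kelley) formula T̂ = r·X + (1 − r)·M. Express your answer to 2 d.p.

43.50

T̂ = 0.700(48) + 0.300(33) ≈ 43.500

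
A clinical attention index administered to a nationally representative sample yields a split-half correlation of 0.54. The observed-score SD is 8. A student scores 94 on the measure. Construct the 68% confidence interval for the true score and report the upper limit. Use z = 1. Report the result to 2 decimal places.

r_full = 2·0.54 / (1 + 0.54) ≃ 0.701
The standard error of measurement is 8.000*√(1 − 0.701) ≃ 8.000*0.547 ≃ 4.372.
Half-width = 1*4.372 ≃ 4.372
Upper limit = 94 + 4.372 ≃ 98.372

98.37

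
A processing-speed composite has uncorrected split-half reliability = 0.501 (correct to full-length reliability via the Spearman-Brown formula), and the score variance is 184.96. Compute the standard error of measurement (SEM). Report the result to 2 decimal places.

7.84

SD = √184.96 ≈ 13.600
r_full = 2·0.501 / (1 + 0.501) ≈ 0.668
SEM = 13.600 · √(1 − 0.668) = 13.600 · √0.332 ≈ 13.600 · 0.577 ≈ 7.841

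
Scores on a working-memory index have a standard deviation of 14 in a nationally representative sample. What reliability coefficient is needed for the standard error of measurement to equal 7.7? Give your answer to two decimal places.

0.70

r = 1 − (SEM / SD)² = 1 − (7.7000 / 14)² ≈ 1 − 0.3025 ≈ 0.6975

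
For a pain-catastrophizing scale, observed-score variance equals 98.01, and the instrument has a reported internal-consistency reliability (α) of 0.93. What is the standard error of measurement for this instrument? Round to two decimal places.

SD = √98.01 ≈ 9.9000
SEM = 9.9000*√(1 − 0.9300) ≈ 2.6193

2.62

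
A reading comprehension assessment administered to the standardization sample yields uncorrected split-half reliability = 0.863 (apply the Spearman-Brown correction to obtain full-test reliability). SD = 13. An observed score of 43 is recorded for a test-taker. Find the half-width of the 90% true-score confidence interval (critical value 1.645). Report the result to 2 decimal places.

5.80

Full-length reliability (Spearman-Brown) = 2(0.863)/(1+0.863) ≈ 0.9265
SEM = 13.0000 · √(1 − 0.9265) = 13.0000 · √0.0735 ≈ 13.0000 · 0.2712 ≈ 3.5253
Half-width = 1.645·3.5253 ≈ 5.7991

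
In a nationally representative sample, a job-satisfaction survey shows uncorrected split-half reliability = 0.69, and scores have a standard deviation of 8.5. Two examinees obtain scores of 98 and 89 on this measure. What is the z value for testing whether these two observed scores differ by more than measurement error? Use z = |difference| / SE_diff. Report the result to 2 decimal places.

r_full = 2·0.69 / (1 + 0.69) ≈ 0.817
The standard error of measurement is 8.500*√(1 − 0.817) ≈ 8.500*0.428 ≈ 3.640.
SE_diff = √2 * SEM ≈ 5.148
z = |98 − 89| / 5.148 = 9 / 5.148 ≈ 1.748

1.75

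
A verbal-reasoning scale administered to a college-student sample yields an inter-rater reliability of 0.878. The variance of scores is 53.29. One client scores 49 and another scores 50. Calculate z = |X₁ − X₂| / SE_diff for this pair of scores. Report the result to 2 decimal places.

0.28

SD = √53.29 ≈ 7.300
The standard error of measurement is 7.300×√(1 − 0.878) ≈ 7.300×0.349 ≈ 2.550.
SE_diff = SEM × √2 ≈ 2.550 × 1.414 ≈ 3.606
z = |49 − 50| / 3.606 = 1 / 3.606 ≈ 0.277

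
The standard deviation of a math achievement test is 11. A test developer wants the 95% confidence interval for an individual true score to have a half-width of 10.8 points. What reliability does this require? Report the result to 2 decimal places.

SEM needed = half-width / z = 10.8/1.96 ≈ 5.510
Required reliability = 1 − (SEM/SD)² = 1 − 0.251 ≈ 0.749

0.75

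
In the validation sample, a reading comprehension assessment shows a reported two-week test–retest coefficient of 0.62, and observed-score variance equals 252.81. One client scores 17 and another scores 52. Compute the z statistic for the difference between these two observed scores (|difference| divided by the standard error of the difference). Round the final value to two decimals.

2.53

σ = 252.81^(1/2) = 15.900
The standard error of measurement is 15.900×√(1 − 0.620) ≈ 15.900×0.616 ≈ 9.801.
SE_diff = √2 × SEM ≈ 13.861
z = 35 / 13.861 ≈ 2.525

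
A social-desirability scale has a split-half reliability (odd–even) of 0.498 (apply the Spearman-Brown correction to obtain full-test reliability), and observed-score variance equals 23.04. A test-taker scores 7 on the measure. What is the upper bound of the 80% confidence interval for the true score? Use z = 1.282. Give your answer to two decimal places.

SD = √23.04 = 4.8000
Spearman-Brown: r = 2(0.498) / (1 + 0.498) = 0.9960 / 1.4980 ≈ 0.6649
SEM = 4.8000 * √(1 − 0.6649) = 4.8000 * √0.3351 ≈ 4.8000 * 0.5789 ≈ 2.7787
Margin = 1.282 * 2.7787 ≈ 3.5623
Upper bound: 7 + 3.5623 = 10.5623

10.56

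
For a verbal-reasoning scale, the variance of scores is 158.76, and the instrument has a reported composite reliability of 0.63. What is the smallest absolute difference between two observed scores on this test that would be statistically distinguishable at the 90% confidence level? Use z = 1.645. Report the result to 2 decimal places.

SD = √158.76 = 12.6000
SEM = 12.6000×√(1 − 0.6300) ≈ 7.6643
SE_diff = √2 × SEM ≈ 10.8389
Smallest detectable difference = 1.645×10.8389 ≈ 17.8300

17.83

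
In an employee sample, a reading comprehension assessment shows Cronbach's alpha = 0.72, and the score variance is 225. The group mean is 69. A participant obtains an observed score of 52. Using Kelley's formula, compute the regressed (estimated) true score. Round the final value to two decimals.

T̂ = 0.7200(52) + 0.2800(69) ≃ 56.7600

56.76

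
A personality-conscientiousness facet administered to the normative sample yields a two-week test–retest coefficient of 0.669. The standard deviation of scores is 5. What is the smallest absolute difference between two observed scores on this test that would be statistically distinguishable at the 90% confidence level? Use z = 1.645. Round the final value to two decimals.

SEM = 5.00000·√(1 − 0.66900) ≈ 2.87663
Standard error of the difference = 2.87663·√2 ≈ 4.06817
Smallest detectable difference = 1.645·4.06817 ≈ 6.69214

6.69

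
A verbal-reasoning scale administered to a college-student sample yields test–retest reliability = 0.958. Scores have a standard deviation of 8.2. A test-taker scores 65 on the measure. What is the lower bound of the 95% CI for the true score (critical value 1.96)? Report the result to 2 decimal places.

The standard error of measurement is 8.20000×√(1 − 0.95800) ≈ 8.20000×0.20494 ≈ 1.68050.
Half-width = 1.96×1.68050 ≈ 3.29378
Lower limit = 65 − 3.29378 ≈ 61.70622

61.71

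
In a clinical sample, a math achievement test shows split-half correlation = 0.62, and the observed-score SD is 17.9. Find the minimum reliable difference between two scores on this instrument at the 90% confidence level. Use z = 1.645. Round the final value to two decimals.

Spearman-Brown: r = 2(0.62) / (1 + 0.62) = 1.240 / 1.620 ≈ 0.765
SEM = 17.900×√(1 − 0.765) ≈ 8.669
SE_diff = √2 × SEM ≈ 12.260
Minimum reliable difference = 1.645 × SE_diff ≈ 1.645 × 12.260 ≈ 20.168

20.17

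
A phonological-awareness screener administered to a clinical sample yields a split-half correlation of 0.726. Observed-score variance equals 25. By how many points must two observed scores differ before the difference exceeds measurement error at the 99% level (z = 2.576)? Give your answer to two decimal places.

SD = √25 ≃ 5.000
Spearman-Brown: r = 2(0.726) / (1 + 0.726) = 1.452 / 1.726 ≃ 0.841
SEM = 5.000 · √(1 − 0.841) = 5.000 · √0.159 ≃ 5.000 · 0.398 ≃ 1.992
SE_diff = √2 · SEM ≃ 2.817
Smallest detectable difference = 2.576·2.817 ≃ 7.257

7.26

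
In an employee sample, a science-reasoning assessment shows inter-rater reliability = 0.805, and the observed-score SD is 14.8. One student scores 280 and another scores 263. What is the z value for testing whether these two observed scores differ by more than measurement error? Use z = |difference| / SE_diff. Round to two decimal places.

The standard error of measurement is 14.8000·√(1 − 0.8050) ≈ 14.8000·0.4416 ≈ 6.5355.
SE_diff = SEM · √2 ≈ 6.5355 · 1.4142 ≈ 9.2426
z = 17 / 9.2426 ≈ 1.8393

1.84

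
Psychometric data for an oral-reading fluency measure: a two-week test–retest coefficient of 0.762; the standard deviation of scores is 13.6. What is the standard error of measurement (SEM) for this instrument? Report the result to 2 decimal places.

SEM = 13.60000 · √(1 − 0.76200) = 13.60000 · √0.23800 ≈ 13.60000 · 0.48785 ≈ 6.63479

6.63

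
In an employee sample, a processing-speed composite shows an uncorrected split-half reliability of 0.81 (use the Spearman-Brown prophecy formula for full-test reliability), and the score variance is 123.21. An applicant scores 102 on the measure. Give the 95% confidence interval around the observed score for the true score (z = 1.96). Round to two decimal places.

[94.95, 109.05]

SD = √123.21 = 11.100
Full-length reliability (Spearman-Brown) = 2(0.81)/(1+0.81) ≈ 0.895
SEM = 11.100*√(1 − 0.895) ≈ 3.596
Half-width = 1.96*3.596 ≈ 7.049
Interval: (94.951, 109.049)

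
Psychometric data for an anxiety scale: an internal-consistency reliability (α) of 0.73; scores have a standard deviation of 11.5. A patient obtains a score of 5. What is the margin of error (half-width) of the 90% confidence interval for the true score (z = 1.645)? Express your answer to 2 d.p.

SEM = 11.5000 × √(1 − 0.7300) = 11.5000 × √0.2700 ≈ 11.5000 × 0.5196 ≈ 5.9756
Margin = 1.645 × 5.9756 ≈ 9.8298

9.83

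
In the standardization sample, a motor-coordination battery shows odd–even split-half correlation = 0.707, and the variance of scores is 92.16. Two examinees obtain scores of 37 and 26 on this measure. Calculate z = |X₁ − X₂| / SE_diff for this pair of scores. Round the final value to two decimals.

1.96

SD = √92.16 = 9.600
Spearman-Brown: r = 2(0.707) / (1 + 0.707) = 1.414 / 1.707 ≈ 0.828
The standard error of measurement is 9.600·√(1 − 0.828) ≈ 9.600·0.414 ≈ 3.977.
SE_diff = √2 · SEM ≈ 5.625
z = |37 − 26| / 5.625 = 11 / 5.625 ≈ 1.956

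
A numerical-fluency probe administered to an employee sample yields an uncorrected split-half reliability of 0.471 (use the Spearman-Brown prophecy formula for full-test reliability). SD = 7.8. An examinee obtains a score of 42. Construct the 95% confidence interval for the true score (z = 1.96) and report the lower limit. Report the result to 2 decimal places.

Spearman-Brown: r = 2(0.471) / (1 + 0.471) = 0.94200 / 1.47100 ≃ 0.64038
SEM = 7.80000*√(1 − 0.64038) ≃ 4.67752
Margin = 1.96 * 4.67752 ≃ 9.16795
Lower bound: 42 − 9.16795 = 32.83205

32.83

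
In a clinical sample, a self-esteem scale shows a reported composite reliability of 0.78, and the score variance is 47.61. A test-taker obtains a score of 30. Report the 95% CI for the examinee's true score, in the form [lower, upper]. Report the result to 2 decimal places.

SD = √47.61 = 6.9000
The standard error of measurement is 6.9000*√(1 − 0.7800) ≈ 6.9000*0.4690 ≈ 3.2364.
Margin = 1.96 * 3.2364 ≈ 6.3433
CI = 30 ± 6.3433 → [23.6567, 36.3433]

[23.66, 36.34]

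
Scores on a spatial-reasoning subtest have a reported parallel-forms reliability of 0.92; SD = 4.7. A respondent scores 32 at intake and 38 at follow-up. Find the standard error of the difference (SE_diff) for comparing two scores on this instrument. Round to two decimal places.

SEM = 4.7000×√(1 − 0.9200) ≃ 1.3294
Standard error of the difference = 1.3294·√2 ≃ 1.8800

1.88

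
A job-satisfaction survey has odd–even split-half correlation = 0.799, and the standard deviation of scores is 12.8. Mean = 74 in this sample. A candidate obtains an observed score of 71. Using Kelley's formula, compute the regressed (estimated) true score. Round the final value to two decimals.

71.34

Spearman-Brown: r = 2(0.799) / (1 + 0.799) = 1.598 / 1.799 ≃ 0.888
T̂ = r·X + (1 − r)·M = 0.888×71 + 0.112×74 ≃ 63.067 + 8.268 ≃ 71.335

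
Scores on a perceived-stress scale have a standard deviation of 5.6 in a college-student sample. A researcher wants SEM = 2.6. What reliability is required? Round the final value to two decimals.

r = 1 − (2.600/5.6)² ≃ 1 − 0.216 ≃ 0.784

0.78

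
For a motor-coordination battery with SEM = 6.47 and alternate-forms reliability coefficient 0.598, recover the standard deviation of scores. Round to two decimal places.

10.20

SD = SEM / √(1 − r) = 6.47 / √0.40200 ≈ 6.47 / 0.63403 ≈ 10.20449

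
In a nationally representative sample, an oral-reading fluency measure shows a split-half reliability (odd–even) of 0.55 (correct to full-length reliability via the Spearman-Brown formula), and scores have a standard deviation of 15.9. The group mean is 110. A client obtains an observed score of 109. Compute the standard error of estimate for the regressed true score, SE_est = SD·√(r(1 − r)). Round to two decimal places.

7.22

Full-length reliability (Spearman-Brown) = 2(0.55)/(1+0.55) ≈ 0.70968
SE_est = SD * √(r(1 − r)) = 15.90000 * √0.20604 ≈ 15.90000 * 0.45391 ≈ 7.21719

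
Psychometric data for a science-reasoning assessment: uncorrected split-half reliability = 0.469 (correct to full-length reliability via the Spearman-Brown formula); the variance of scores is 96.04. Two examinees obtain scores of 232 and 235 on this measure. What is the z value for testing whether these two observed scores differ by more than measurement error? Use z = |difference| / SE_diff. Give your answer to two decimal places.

SD = √96.04 ≃ 9.800
r_full = 2·0.469 / (1 + 0.469) ≃ 0.639
SEM = 9.800*√(1 − 0.639) ≃ 5.892
SE_diff = SEM * √2 ≃ 5.892 * 1.414 ≃ 8.333
z = |232 − 235| / 8.333 = 3 / 8.333 ≃ 0.360

0.36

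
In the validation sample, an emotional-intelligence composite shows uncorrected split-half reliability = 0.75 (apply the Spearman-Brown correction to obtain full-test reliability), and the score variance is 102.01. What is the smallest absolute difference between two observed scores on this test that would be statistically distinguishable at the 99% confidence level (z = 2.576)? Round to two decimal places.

13.91

σ = 102.01^(1/2) = 10.10000
Full-length reliability (Spearman-Brown) = 2(0.75)/(1+0.75) ≈ 0.85714
The standard error of measurement is 10.10000·√(1 − 0.85714) ≈ 10.10000·0.37796 ≈ 3.81744.
Standard error of the difference = 3.81744·√2 ≈ 5.39868
Minimum reliable difference = 2.576 · SE_diff ≈ 2.576 · 5.39868 ≈ 13.90699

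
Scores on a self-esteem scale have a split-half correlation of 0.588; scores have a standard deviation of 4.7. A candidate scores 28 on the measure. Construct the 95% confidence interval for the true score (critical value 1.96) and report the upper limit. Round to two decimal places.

Spearman-Brown: r = 2(0.588) / (1 + 0.588) = 1.176 / 1.588 ≃ 0.741
SEM = 4.700·√(1 − 0.741) ≃ 2.394
Half-width = 1.96·2.394 ≃ 4.692
Upper limit = 28 + 4.692 ≃ 32.692

32.69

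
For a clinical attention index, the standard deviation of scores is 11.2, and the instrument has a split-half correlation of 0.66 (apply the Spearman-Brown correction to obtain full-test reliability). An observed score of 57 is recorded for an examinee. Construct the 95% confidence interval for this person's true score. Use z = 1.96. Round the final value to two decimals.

[47.07, 66.93]

Full-length reliability (Spearman-Brown) = 2(0.66)/(1+0.66) ≈ 0.79518
The standard error of measurement is 11.20000·√(1 − 0.79518) ≈ 11.20000·0.45257 ≈ 5.06878.
Margin = 1.96 · 5.06878 ≈ 9.93481
95% CI: 57 ± 9.93481 = [47.06519, 66.93481]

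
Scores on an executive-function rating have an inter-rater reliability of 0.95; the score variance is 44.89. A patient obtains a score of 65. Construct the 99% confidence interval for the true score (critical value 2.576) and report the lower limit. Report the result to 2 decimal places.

SD = √44.89 ≈ 6.7000
The standard error of measurement is 6.7000×√(1 − 0.9500) ≈ 6.7000×0.2236 ≈ 1.4982.
Half-width = 2.576×1.4982 ≈ 3.8593
Lower bound: 65 − 3.8593 = 61.1407

61.14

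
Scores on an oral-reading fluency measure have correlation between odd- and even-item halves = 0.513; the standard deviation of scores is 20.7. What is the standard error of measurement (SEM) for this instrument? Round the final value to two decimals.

11.74

Full-length reliability (Spearman-Brown) = 2(0.513)/(1+0.513) ≈ 0.6781
The standard error of measurement is 20.7000*√(1 − 0.6781) ≈ 20.7000*0.5673 ≈ 11.7440.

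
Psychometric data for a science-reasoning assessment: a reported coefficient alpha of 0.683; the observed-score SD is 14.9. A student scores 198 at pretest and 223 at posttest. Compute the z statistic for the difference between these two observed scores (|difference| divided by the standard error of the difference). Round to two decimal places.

2.11

SEM = 14.90000×√(1 − 0.68300) ≈ 8.38911
SE_diff = SEM × √2 ≈ 8.38911 × 1.41421 ≈ 11.86399
z = 25 / 11.86399 ≈ 2.10722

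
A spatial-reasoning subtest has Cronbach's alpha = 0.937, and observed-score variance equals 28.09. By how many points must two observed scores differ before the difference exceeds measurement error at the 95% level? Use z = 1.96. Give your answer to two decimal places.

σ = 28.09^(1/2) = 5.30000
The standard error of measurement is 5.30000×√(1 − 0.93700) ≈ 5.30000×0.25100 ≈ 1.33029.
SE_diff = SEM × √2 ≈ 1.33029 × 1.41421 ≈ 1.88131
Minimum reliable difference = 1.96 × SE_diff ≈ 1.96 × 1.88131 ≈ 3.68737

3.69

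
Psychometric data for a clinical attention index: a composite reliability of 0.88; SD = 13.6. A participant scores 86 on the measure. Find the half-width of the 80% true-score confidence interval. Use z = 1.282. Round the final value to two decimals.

6.04

SEM = 13.6000 · √(1 − 0.8800) = 13.6000 · √0.1200 ≈ 13.6000 · 0.3464 ≈ 4.7112
Half-width = 1.282·4.7112 ≈ 6.0397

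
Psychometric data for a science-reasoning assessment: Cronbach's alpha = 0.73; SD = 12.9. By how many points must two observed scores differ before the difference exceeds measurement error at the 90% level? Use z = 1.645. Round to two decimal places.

15.59

SEM = 12.9000*√(1 − 0.7300) ≃ 6.7030
Standard error of the difference = 6.7030·√2 ≃ 9.4795
Minimum reliable difference = 1.645 * SE_diff ≃ 1.645 * 9.4795 ≃ 15.5938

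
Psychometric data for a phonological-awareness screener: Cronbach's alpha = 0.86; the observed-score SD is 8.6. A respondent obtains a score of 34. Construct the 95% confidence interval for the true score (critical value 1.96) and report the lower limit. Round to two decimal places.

SEM = 8.600×√(1 − 0.860) ≈ 3.218
1.96 × SEM ≈ 6.307
Lower bound: 34 − 6.307 = 27.693

27.69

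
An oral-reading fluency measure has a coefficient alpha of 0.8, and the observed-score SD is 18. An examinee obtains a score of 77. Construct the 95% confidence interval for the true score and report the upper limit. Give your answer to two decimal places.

92.78

SEM = 18.000*√(1 − 0.800) ≃ 8.050
Half-width = 1.96*8.050 ≃ 15.778
Upper bound: 77 + 15.778 = 92.778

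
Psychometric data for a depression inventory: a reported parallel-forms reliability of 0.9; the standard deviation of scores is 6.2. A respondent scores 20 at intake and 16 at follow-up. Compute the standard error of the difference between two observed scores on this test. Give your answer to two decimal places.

SEM = 6.200·√(1 − 0.900) ≃ 1.961
SE_diff = √2 · SEM ≃ 2.773

2.77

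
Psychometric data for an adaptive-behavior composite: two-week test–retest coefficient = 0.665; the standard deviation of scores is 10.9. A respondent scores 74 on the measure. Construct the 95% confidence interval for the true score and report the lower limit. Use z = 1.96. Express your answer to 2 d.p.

SEM = 10.90000 * √(1 − 0.66500) = 10.90000 * √0.33500 ≈ 10.90000 * 0.57879 ≈ 6.30883
Half-width = 1.96*6.30883 ≈ 12.36531
Lower limit = 74 − 12.36531 ≈ 61.63469

61.63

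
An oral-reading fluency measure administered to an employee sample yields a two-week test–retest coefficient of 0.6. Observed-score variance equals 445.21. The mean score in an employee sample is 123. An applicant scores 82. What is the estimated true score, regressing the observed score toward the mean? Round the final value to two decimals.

98.40

Estimated true score = 0.60000·82 + (1 − 0.60000)·123 ≈ 98.40000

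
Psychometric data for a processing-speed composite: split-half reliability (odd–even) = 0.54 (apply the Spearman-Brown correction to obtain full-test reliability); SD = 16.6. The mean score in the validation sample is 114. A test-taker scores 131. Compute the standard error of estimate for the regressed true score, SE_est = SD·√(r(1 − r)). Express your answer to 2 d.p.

7.60

Full-length reliability (Spearman-Brown) = 2(0.54)/(1+0.54) ≈ 0.701
SE_est = SD * √(r(1 − r)) = 16.600 * √0.209 ≈ 16.600 * 0.458 ≈ 7.598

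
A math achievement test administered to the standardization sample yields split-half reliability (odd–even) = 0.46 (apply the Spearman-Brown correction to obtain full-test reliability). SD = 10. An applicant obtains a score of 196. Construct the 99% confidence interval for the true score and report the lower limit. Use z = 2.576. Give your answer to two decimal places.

180.33

Spearman-Brown: r = 2(0.46) / (1 + 0.46) = 0.9200 / 1.4600 ≈ 0.6301
SEM = 10.0000 * √(1 − 0.6301) = 10.0000 * √0.3699 ≈ 10.0000 * 0.6082 ≈ 6.0816
2.576 * SEM ≈ 15.6663
Lower limit = 196 − 15.6663 ≈ 180.3337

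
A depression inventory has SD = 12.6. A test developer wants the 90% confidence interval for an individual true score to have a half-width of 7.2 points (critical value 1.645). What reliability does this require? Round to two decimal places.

Required SEM = 7.2 / 1.645 ≃ 4.3769
r = 1 − (SEM / SD)² = 1 − (4.3769 / 12.6)² ≃ 1 − 0.1207 ≃ 0.8793

0.88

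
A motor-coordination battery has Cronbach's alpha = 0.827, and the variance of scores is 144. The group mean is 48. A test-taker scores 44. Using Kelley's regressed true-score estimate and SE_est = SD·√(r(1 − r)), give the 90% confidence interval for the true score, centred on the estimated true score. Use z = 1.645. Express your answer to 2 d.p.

SD = √144 = 12.0000
Estimated true score = 0.8270×44 + (1 − 0.8270)×48 ≈ 44.6920
SE_est = SD × √(r(1 − r)) = 12.0000 × √0.1431 ≈ 12.0000 × 0.3782 ≈ 4.5390
90% CI: 44.6920 ± 7.4666 ≈ (37.2254, 52.1586)

[37.23, 52.16]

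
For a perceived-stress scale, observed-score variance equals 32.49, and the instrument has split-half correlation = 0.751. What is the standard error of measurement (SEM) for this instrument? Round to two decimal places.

SD = √32.49 = 5.7000
r_full = 2·0.751 / (1 + 0.751) ≈ 0.8578
SEM = 5.7000*√(1 − 0.8578) ≈ 2.1495

2.15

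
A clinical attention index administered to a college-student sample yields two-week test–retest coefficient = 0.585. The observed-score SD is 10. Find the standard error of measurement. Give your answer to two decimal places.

SEM = 10.0000 · √(1 − 0.5850) = 10.0000 · √0.4150 ≈ 10.0000 · 0.6442 ≈ 6.4420

6.44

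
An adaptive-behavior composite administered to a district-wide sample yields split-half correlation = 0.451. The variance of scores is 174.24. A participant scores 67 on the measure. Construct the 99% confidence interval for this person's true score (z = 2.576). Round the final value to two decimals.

[46.08, 87.92]

σ = 174.24^(1/2) = 13.2000
Full-length reliability (Spearman-Brown) = 2(0.451)/(1+0.451) ≈ 0.6216
SEM = 13.2000 × √(1 − 0.6216) = 13.2000 × √0.3784 ≈ 13.2000 × 0.6151 ≈ 8.1194
Half-width = 2.576×8.1194 ≈ 20.9157
CI = 67 ± 20.9157 → [46.0843, 87.9157]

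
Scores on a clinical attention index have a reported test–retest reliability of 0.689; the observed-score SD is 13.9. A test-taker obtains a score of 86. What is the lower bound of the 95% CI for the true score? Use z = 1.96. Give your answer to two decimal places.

70.81

SEM = 13.9000 · √(1 − 0.6890) = 13.9000 · √0.3110 ≈ 13.9000 · 0.5577 ≈ 7.7517
1.96 · SEM ≈ 15.1933
Lower limit = 86 − 15.1933 ≈ 70.8067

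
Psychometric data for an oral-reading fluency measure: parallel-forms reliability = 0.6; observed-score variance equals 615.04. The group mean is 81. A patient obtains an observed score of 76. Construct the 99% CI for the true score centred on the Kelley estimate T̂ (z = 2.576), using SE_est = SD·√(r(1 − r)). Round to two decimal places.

SD = √615.04 = 24.8000
T̂ = 0.6000(76) + 0.4000(81) ≃ 78.0000
SE_est = SD × √(r(1 − r)) = 24.8000 × √0.2400 ≃ 24.8000 × 0.4899 ≃ 12.1495
CI = 78.0000 ± 2.576 × 12.1495 → [46.7030, 109.2970]

[46.70, 109.30]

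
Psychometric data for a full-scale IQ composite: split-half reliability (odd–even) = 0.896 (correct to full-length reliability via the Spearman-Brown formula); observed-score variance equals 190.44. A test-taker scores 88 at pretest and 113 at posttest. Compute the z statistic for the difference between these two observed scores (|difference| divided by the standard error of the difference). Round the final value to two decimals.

σ = 190.44^(1/2) = 13.80000
Full-length reliability (Spearman-Brown) = 2(0.896)/(1+0.896) ≈ 0.94515
SEM = 13.80000 · √(1 − 0.94515) = 13.80000 · √0.05485 ≈ 13.80000 · 0.23421 ≈ 3.23204
SE_diff = √2 · SEM ≈ 4.57079
z = |88 − 113| / 4.57079 = 25 / 4.57079 ≈ 5.46951

5.47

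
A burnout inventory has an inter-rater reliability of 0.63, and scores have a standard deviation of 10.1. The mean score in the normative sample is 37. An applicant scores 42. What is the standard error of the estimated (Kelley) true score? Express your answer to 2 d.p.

SE_est = SD × √(r(1 − r)) = 10.100 × √0.233 ≃ 10.100 × 0.483 ≃ 4.876

4.88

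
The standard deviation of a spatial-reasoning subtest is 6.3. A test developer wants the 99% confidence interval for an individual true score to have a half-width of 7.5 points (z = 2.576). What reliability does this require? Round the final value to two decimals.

Required SEM = 7.5 / 2.576 ≈ 2.9115
r = 1 − (2.9115/6.3)² ≈ 1 − 0.2136 ≈ 0.7864

0.79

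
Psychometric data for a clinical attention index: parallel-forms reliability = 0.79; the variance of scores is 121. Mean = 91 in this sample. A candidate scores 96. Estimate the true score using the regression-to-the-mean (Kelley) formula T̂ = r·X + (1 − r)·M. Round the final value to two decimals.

T̂ = 0.7900(96) + 0.2100(91) ≈ 94.9500

94.95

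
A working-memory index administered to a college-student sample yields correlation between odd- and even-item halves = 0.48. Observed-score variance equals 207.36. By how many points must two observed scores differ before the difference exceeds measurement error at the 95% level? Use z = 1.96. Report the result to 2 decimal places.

σ = 207.36^(1/2) = 14.400
Full-length reliability (Spearman-Brown) = 2(0.48)/(1+0.48) ≈ 0.649
SEM = 14.400*√(1 − 0.649) ≈ 8.536
Standard error of the difference = 8.536·√2 ≈ 12.071
Smallest detectable difference = 1.96*12.071 ≈ 23.659

23.66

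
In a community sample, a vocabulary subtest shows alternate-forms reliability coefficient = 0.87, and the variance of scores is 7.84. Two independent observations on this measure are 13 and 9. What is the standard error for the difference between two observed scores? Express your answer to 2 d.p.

SD = √7.84 ≈ 2.8000
SEM = 2.8000 · √(1 − 0.8700) = 2.8000 · √0.1300 ≈ 2.8000 · 0.3606 ≈ 1.0096
SE_diff = SEM · √2 ≈ 1.0096 · 1.4142 ≈ 1.4277

1.43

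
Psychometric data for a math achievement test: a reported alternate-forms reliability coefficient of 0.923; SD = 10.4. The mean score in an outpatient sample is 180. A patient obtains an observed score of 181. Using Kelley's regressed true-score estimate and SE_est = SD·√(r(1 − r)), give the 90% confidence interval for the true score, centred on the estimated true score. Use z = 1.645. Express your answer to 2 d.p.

Estimated true score = 0.923×181 + (1 − 0.923)×180 ≈ 180.923
SE_est = 10.400·√[r(1 − r)] ≈ 2.773
CI = 180.923 ± 1.645 × 2.773 → [176.362, 185.484]

[176.36, 185.48]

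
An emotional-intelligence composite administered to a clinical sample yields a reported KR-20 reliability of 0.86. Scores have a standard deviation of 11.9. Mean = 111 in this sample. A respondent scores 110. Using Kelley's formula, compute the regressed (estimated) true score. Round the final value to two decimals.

110.14

Estimated true score = 0.8600·110 + (1 − 0.8600)·111 ≈ 110.1400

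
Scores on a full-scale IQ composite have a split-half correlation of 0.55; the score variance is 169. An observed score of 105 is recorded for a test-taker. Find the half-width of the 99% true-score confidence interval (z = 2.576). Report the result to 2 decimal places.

σ = 169^(1/2) = 13.00000
Full-length reliability (Spearman-Brown) = 2(0.55)/(1+0.55) ≃ 0.70968
SEM = 13.00000×√(1 − 0.70968) ≃ 7.00461
2.576 × SEM ≃ 18.04387

18.04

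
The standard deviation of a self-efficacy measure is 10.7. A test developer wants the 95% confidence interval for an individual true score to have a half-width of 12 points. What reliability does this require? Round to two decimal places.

SEM needed = half-width / z = 12/1.96 ≈ 6.1224
r = 1 − (SEM / SD)² = 1 − (6.1224 / 10.7)² ≈ 1 − 0.3274 ≈ 0.6726

0.67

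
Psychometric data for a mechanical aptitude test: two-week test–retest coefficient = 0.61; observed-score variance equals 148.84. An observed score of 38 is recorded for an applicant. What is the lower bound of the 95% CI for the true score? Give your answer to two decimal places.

23.07

σ = 148.84^(1/2) = 12.20000
The standard error of measurement is 12.20000*√(1 − 0.61000) ≈ 12.20000*0.62450 ≈ 7.61890.
Half-width = 1.96*7.61890 ≈ 14.93304
Lower bound: 38 − 14.93304 = 23.06696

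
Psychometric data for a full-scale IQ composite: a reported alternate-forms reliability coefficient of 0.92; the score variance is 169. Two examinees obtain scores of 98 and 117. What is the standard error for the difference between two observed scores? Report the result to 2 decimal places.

σ = 169^(1/2) = 13.0000
SEM = 13.0000*√(1 − 0.9200) ≈ 3.6770
SE_diff = SEM * √2 ≈ 3.6770 * 1.4142 ≈ 5.2000

5.20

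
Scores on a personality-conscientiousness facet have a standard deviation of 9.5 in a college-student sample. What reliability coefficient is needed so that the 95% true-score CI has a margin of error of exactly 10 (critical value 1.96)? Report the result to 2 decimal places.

0.71

SEM needed = half-width / z = 10/1.96 ≈ 5.102
Required reliability = 1 − (SEM/SD)² = 1 − 0.288 ≈ 0.712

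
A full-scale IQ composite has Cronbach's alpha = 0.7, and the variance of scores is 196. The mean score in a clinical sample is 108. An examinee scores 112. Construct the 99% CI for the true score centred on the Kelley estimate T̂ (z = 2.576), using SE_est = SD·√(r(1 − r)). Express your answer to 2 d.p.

σ = 196^(1/2) = 14.000
Estimated true score = 0.700×112 + (1 − 0.700)×108 ≈ 110.800
SE_est = SD × √(r(1 − r)) = 14.000 × √0.210 ≈ 14.000 × 0.458 ≈ 6.416
CI = 110.800 ± 2.576 × 6.416 → [94.273, 127.327]

[94.27, 127.33]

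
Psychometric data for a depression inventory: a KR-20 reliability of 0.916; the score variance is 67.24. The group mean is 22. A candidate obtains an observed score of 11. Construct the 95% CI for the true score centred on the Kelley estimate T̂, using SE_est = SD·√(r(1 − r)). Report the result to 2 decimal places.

SD = √67.24 = 8.2000
T̂ = r·X + (1 − r)·M = 0.9160×11 + 0.0840×22 = 10.0760 + 1.8480 ≈ 11.9240
SE_est = SD × √(r(1 − r)) = 8.2000 × √0.0769 ≈ 8.2000 × 0.2774 ≈ 2.2746
95% CI: 11.9240 ± 4.4582 ≈ (7.4658, 16.3822)

[7.47, 16.38]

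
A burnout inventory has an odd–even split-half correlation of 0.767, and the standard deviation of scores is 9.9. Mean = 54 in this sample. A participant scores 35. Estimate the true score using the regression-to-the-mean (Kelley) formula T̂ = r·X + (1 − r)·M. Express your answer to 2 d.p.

Spearman-Brown: r = 2(0.767) / (1 + 0.767) = 1.5340 / 1.7670 ≈ 0.8681
T̂ = 0.8681(35) + 0.1319(54) ≈ 37.5054

37.51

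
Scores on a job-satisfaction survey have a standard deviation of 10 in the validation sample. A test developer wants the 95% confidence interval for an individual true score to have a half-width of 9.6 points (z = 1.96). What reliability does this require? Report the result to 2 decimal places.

Required SEM = 9.6 / 1.96 ≈ 4.898
r = 1 − (4.898/10)² ≈ 1 − 0.240 ≈ 0.760

0.76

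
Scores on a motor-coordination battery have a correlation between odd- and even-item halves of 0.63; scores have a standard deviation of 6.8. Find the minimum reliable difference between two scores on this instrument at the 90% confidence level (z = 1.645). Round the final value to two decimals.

r_full = 2·0.63 / (1 + 0.63) ≈ 0.773
SEM = 6.800×√(1 − 0.773) ≈ 3.240
SE_diff = SEM × √2 ≈ 3.240 × 1.414 ≈ 4.582
Minimum reliable difference = 1.645 × SE_diff ≈ 1.645 × 4.582 ≈ 7.537

7.54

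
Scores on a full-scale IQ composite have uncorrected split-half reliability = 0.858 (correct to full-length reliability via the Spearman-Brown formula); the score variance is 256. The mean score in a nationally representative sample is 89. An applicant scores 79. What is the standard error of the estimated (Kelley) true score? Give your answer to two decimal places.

4.25

SD = √256 = 16.00000
r_full = 2·0.858 / (1 + 0.858) ≈ 0.92357
SE_est = 16.00000·√[r(1 − r)] ≈ 4.25086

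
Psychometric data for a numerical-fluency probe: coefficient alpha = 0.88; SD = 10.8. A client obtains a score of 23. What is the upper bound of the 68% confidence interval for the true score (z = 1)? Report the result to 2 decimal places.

SEM = 10.8000 · √(1 − 0.8800) = 10.8000 · √0.1200 ≃ 10.8000 · 0.3464 ≃ 3.7412
Margin = 1 · 3.7412 ≃ 3.7412
Upper bound: 23 + 3.7412 = 26.7412

26.74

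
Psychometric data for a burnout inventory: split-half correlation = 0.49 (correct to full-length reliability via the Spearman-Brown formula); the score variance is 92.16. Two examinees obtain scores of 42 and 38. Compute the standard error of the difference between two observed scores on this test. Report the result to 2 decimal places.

SD = √92.16 ≃ 9.600
Spearman-Brown: r = 2(0.49) / (1 + 0.49) = 0.980 / 1.490 ≃ 0.658
SEM = 9.600 * √(1 − 0.658) = 9.600 * √0.342 ≃ 9.600 * 0.585 ≃ 5.616
SE_diff = SEM * √2 ≃ 5.616 * 1.414 ≃ 7.943

7.94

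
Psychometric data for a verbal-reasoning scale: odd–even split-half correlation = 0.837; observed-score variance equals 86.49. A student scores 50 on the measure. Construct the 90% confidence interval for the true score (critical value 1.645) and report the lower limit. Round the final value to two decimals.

45.44

SD = √86.49 = 9.3000
Spearman-Brown: r = 2(0.837) / (1 + 0.837) = 1.6740 / 1.8370 ≈ 0.9113
SEM = 9.3000 × √(1 − 0.9113) = 9.3000 × √0.0887 ≈ 9.3000 × 0.2979 ≈ 2.7703
1.645 × SEM ≈ 4.5571
Lower limit = 50 − 4.5571 ≈ 45.4429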